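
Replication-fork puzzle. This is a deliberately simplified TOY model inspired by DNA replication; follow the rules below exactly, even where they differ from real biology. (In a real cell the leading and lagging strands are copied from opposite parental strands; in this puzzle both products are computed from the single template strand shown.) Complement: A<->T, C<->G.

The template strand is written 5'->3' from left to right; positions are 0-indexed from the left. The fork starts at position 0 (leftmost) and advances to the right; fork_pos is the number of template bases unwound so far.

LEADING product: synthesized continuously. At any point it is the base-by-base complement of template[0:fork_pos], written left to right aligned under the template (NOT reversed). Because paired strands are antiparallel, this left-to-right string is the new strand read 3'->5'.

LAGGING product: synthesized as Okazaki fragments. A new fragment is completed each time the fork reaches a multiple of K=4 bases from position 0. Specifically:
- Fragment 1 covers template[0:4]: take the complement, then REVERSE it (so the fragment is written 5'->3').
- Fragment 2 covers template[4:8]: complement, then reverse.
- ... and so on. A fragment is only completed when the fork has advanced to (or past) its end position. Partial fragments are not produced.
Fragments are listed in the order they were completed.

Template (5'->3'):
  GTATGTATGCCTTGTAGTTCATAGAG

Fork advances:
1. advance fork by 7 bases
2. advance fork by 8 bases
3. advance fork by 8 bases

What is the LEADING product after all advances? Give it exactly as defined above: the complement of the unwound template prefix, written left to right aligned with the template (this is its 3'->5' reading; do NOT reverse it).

Step 1: advance 7 -> fork_pos = 0 + 7 = 7.
Step 2: advance 8 -> fork_pos = 7 + 8 = 15.
Step 3: advance 8 -> fork_pos = 15 + 8 = 23.
Unwound prefix: template[0:23] = GTATGTATGCCTTGTAGTTCATA
Complement it base by base (A<->T, C<->G), keeping left-to-right order:
  [0:5] GTATG -> CATAC
  [5:10] TATGC -> ATACG
  [10:15] CTTGT -> GAACA
  [15:20] AGTTC -> TCAAG
  [20:23] ATA -> TAT
Concatenate: CATACATACGGAACATCAAGTAT (length 23; written aligned with the template, i.e. 3'->5').

Answer: CATACATACGGAACATCAAGTAT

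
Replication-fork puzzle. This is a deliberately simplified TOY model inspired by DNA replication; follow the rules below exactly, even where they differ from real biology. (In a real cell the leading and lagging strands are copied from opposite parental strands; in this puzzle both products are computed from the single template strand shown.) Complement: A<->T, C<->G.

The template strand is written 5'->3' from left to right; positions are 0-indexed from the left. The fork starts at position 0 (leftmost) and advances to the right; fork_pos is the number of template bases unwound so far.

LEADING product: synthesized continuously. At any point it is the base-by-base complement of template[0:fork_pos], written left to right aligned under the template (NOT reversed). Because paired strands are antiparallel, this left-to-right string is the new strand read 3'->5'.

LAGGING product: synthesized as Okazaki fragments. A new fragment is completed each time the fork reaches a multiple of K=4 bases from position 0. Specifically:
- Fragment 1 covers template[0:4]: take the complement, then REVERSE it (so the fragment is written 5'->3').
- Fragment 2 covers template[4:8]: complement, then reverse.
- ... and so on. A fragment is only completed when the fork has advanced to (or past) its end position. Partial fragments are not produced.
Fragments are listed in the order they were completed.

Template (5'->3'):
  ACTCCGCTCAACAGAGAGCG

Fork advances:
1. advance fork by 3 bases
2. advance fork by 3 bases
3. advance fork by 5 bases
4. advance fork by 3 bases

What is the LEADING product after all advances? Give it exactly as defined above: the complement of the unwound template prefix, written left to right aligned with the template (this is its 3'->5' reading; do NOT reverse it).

Step 1: advance 3 -> fork_pos = 0 + 3 = 3.
Step 2: advance 3 -> fork_pos = 3 + 3 = 6.
Step 3: advance 5 -> fork_pos = 6 + 5 = 11.
Step 4: advance 3 -> fork_pos = 11 + 3 = 14.
Unwound prefix: template[0:14] = ACTCCGCTCAACAG
Complement it base by base (A<->T, C<->G), keeping left-to-right order:
  [0:5] ACTCC -> TGAGG
  [5:10] GCTCA -> CGAGT
  [10:14] ACAG -> TGTC
Concatenate: TGAGGCGAGTTGTC (length 14; written aligned with the template, i.e. 3'->5').

Answer: TGAGGCGAGTTGTC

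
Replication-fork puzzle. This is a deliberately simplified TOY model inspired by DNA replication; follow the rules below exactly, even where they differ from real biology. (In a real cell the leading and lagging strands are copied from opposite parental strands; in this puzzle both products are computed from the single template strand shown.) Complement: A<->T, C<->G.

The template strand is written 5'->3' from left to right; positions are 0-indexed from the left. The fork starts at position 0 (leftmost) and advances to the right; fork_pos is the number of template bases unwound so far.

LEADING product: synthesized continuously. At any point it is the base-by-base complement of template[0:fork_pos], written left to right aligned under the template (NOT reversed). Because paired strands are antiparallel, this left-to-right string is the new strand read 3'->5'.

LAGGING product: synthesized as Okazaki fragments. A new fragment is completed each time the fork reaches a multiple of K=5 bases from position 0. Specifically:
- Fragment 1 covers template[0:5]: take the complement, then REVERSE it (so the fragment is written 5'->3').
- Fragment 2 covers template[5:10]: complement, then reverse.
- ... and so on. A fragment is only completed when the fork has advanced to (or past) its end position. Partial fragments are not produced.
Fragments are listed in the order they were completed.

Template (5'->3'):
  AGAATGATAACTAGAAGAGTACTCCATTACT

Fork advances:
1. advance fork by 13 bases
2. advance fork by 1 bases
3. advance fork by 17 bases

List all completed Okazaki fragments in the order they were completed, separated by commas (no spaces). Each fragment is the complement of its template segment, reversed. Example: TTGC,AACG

Answer: ATTCT,TTATC,TCTAG,ACTCT,GGAGT,GTAAT

Derivation:
Step 1: advance 13 -> fork_pos = 0 + 13 = 13. Reached multiple(s) of 5: 5, 10 -> fragments 1-2 completed (2 total).
Step 2: advance 1 -> fork_pos = 13 + 1 = 14. Next multiple of 5 is 15 (not reached); still 2 fragment(s).
Step 3: advance 17 -> fork_pos = 14 + 17 = 31. Reached multiple(s) of 5: 15, 20, 25, 30 -> fragments 3-6 completed (6 total).
Final fork_pos = 31, so 6 fragment(s) are complete. Build each: template segment -> complement -> reverse.
Fragment 1: template[0:5] = AGAAT -> complement TCTTA -> reversed ATTCT
Fragment 2: template[5:10] = GATAA -> complement CTATT -> reversed TTATC
Fragment 3: template[10:15] = CTAGA -> complement GATCT -> reversed TCTAG
Fragment 4: template[15:20] = AGAGT -> complement TCTCA -> reversed ACTCT
Fragment 5: template[20:25] = ACTCC -> complement TGAGG -> reversed GGAGT
Fragment 6: template[25:30] = ATTAC -> complement TAATG -> reversed GTAAT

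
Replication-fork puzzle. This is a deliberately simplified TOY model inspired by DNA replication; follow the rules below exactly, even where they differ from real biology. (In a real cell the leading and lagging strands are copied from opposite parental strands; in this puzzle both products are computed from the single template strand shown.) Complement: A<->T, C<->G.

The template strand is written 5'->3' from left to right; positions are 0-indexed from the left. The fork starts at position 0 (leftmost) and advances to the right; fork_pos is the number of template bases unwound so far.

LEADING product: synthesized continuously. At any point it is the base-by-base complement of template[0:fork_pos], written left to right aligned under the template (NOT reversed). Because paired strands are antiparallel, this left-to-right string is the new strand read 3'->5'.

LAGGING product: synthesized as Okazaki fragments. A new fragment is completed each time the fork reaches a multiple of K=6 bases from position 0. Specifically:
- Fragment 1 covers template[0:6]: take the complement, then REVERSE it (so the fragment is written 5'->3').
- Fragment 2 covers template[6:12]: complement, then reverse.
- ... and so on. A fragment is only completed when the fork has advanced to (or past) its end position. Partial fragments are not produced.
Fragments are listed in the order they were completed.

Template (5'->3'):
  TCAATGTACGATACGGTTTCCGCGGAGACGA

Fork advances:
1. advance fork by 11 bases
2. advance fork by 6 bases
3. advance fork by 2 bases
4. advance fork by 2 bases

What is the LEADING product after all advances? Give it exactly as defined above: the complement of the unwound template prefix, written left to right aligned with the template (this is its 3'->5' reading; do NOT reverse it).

Answer: AGTTACATGCTATGCCAAAGG

Derivation:
Step 1: advance 11 -> fork_pos = 0 + 11 = 11.
Step 2: advance 6 -> fork_pos = 11 + 6 = 17.
Step 3: advance 2 -> fork_pos = 17 + 2 = 19.
Step 4: advance 2 -> fork_pos = 19 + 2 = 21.
Unwound prefix: template[0:21] = TCAATGTACGATACGGTTTCC
Complement it base by base (A<->T, C<->G), keeping left-to-right order:
  [0:5] TCAAT -> AGTTA
  [5:10] GTACG -> CATGC
  [10:15] ATACG -> TATGC
  [15:20] GTTTC -> CAAAG
  [20:21] C -> G
Concatenate: AGTTACATGCTATGCCAAAGG (length 21; written aligned with the template, i.e. 3'->5').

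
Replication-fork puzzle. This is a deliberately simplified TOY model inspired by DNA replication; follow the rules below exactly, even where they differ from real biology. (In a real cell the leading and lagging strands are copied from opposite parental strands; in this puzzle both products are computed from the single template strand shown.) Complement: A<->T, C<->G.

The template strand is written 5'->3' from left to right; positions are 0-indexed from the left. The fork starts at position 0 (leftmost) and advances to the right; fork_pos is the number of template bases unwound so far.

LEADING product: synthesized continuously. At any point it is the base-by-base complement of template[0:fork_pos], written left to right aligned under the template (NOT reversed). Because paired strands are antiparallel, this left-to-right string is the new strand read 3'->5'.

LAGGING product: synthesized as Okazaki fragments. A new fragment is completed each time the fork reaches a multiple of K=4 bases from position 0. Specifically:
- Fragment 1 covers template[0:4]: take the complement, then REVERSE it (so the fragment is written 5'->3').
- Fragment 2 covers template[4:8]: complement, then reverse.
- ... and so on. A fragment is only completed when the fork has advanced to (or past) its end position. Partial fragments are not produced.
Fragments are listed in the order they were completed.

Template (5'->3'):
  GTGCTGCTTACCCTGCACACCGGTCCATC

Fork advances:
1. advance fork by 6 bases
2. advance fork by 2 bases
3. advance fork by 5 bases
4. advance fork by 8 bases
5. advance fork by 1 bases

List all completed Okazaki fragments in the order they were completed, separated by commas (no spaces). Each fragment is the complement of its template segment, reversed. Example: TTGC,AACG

Step 1: advance 6 -> fork_pos = 0 + 6 = 6. Reached multiple(s) of 4: 4 -> fragment 1 completed (1 total).
Step 2: advance 2 -> fork_pos = 6 + 2 = 8. Reached multiple(s) of 4: 8 -> fragment 2 completed (2 total).
Step 3: advance 5 -> fork_pos = 8 + 5 = 13. Reached multiple(s) of 4: 12 -> fragment 3 completed (3 total).
Step 4: advance 8 -> fork_pos = 13 + 8 = 21. Reached multiple(s) of 4: 16, 20 -> fragments 4-5 completed (5 total).
Step 5: advance 1 -> fork_pos = 21 + 1 = 22. Next multiple of 4 is 24 (not reached); still 5 fragment(s).
Final fork_pos = 22, so 5 fragment(s) are complete. Build each: template segment -> complement -> reverse.
Fragment 1: template[0:4] = GTGC -> complement CACG -> reversed GCAC
Fragment 2: template[4:8] = TGCT -> complement ACGA -> reversed AGCA
Fragment 3: template[8:12] = TACC -> complement ATGG -> reversed GGTA
Fragment 4: template[12:16] = CTGC -> complement GACG -> reversed GCAG
Fragment 5: template[16:20] = ACAC -> complement TGTG -> reversed GTGT

Answer: GCAC,AGCA,GGTA,GCAG,GTGT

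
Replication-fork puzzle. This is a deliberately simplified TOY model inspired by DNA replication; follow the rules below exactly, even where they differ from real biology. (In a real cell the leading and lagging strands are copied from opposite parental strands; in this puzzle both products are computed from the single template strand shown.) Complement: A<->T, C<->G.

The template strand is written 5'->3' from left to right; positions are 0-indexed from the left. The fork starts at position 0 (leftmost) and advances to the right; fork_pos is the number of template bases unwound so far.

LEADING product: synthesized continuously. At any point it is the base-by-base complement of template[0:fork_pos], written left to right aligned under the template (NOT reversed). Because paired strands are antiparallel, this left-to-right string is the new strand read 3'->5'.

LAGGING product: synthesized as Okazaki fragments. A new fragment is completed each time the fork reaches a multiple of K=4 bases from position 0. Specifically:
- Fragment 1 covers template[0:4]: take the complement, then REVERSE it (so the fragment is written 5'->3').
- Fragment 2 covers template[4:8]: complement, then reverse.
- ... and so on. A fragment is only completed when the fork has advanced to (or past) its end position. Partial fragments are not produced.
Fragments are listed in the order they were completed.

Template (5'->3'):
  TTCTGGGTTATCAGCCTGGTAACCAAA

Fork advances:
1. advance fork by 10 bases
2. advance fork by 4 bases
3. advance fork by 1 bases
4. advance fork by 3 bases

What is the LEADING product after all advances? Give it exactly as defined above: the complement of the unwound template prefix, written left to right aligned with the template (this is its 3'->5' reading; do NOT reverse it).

Step 1: advance 10 -> fork_pos = 0 + 10 = 10.
Step 2: advance 4 -> fork_pos = 10 + 4 = 14.
Step 3: advance 1 -> fork_pos = 14 + 1 = 15.
Step 4: advance 3 -> fork_pos = 15 + 3 = 18.
Unwound prefix: template[0:18] = TTCTGGGTTATCAGCCTG
Complement it base by base (A<->T, C<->G), keeping left-to-right order:
  [0:5] TTCTG -> AAGAC
  [5:10] GGTTA -> CCAAT
  [10:15] TCAGC -> AGTCG
  [15:18] CTG -> GAC
Concatenate: AAGACCCAATAGTCGGAC (length 18; written aligned with the template, i.e. 3'->5').

Answer: AAGACCCAATAGTCGGAC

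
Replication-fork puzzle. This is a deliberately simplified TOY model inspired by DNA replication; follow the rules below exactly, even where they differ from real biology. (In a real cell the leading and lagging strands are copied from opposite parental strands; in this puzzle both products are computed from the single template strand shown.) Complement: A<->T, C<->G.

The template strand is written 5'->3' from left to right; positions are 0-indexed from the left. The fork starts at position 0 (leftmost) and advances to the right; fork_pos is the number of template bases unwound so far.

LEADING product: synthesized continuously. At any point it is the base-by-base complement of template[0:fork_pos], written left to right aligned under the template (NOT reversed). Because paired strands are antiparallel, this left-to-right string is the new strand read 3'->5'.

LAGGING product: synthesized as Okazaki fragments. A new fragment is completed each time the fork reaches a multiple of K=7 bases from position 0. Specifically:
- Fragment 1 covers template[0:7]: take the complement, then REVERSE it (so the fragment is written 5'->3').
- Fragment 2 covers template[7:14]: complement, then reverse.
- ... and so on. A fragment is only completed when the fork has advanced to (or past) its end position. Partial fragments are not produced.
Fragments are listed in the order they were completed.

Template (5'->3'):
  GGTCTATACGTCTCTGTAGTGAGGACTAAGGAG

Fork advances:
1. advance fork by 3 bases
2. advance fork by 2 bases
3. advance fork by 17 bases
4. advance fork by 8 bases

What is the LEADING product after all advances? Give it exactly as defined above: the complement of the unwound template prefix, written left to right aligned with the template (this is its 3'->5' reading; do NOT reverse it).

Step 1: advance 3 -> fork_pos = 0 + 3 = 3.
Step 2: advance 2 -> fork_pos = 3 + 2 = 5.
Step 3: advance 17 -> fork_pos = 5 + 17 = 22.
Step 4: advance 8 -> fork_pos = 22 + 8 = 30.
Unwound prefix: template[0:30] = GGTCTATACGTCTCTGTAGTGAGGACTAAG
Complement it base by base (A<->T, C<->G), keeping left-to-right order:
  [0:5] GGTCT -> CCAGA
  [5:10] ATACG -> TATGC
  [10:15] TCTCT -> AGAGA
  [15:20] GTAGT -> CATCA
  [20:25] GAGGA -> CTCCT
  [25:30] CTAAG -> GATTC
Concatenate: CCAGATATGCAGAGACATCACTCCTGATTC (length 30; written aligned with the template, i.e. 3'->5').

Answer: CCAGATATGCAGAGACATCACTCCTGATTC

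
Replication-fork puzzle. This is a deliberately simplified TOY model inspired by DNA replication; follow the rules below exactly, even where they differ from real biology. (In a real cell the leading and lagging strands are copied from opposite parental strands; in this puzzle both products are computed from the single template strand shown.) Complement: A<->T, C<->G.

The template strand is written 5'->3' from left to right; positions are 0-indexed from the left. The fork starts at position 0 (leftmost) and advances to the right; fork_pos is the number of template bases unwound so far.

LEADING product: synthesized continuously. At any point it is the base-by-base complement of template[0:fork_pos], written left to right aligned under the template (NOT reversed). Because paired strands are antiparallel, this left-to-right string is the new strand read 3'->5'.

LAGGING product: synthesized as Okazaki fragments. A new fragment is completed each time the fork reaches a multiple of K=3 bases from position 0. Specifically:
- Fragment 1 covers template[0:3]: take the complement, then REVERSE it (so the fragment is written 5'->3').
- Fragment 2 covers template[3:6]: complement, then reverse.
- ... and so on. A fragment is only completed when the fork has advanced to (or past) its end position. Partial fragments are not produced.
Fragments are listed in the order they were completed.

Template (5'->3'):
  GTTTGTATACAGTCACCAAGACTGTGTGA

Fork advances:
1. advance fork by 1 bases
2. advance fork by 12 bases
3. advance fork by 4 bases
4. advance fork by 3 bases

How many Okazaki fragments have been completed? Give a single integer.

Step 1: advance 1 -> fork_pos = 0 + 1 = 1. Next multiple of 3 is 3 (not reached); still 0 fragment(s).
Step 2: advance 12 -> fork_pos = 1 + 12 = 13. Reached multiple(s) of 3: 3, 6, 9, 12 -> fragments 1-4 completed (4 total).
Step 3: advance 4 -> fork_pos = 13 + 4 = 17. Reached multiple(s) of 3: 15 -> fragment 5 completed (5 total).
Step 4: advance 3 -> fork_pos = 17 + 3 = 20. Reached multiple(s) of 3: 18 -> fragment 6 completed (6 total).
Check: final fork_pos = 20; the multiples of 3 that are <= 20 are 3..18 -> 20 // 3 = 6 completed fragment(s).

Answer: 6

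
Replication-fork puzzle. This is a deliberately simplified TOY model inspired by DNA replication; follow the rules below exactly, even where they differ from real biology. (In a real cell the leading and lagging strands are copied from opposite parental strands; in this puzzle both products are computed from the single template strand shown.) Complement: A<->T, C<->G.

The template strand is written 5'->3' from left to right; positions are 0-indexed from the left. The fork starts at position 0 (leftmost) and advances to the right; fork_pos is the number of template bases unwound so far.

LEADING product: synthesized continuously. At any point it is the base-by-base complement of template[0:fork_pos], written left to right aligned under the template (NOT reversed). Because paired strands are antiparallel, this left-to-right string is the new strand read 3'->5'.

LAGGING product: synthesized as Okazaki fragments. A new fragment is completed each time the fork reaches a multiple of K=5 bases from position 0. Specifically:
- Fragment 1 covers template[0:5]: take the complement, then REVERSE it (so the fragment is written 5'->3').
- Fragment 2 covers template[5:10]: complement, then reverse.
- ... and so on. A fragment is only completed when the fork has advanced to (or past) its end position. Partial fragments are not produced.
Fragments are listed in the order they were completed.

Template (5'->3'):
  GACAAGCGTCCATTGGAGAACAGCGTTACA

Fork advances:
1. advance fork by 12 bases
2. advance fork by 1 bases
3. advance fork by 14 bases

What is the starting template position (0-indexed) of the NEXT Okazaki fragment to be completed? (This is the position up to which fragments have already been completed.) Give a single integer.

Answer: 25

Derivation:
Step 1: advance 12 -> fork_pos = 0 + 12 = 12. Reached multiple(s) of 5: 5, 10 -> fragments 1-2 completed (2 total).
Step 2: advance 1 -> fork_pos = 12 + 1 = 13. Next multiple of 5 is 15 (not reached); still 2 fragment(s).
Step 3: advance 14 -> fork_pos = 13 + 14 = 27. Reached multiple(s) of 5: 15, 20, 25 -> fragments 3-5 completed (5 total).
5 fragment(s) completed, covering template[0:25] (5 x 5 = 25). The next fragment, fragment 6, covers template[25:30], so it starts at position 25.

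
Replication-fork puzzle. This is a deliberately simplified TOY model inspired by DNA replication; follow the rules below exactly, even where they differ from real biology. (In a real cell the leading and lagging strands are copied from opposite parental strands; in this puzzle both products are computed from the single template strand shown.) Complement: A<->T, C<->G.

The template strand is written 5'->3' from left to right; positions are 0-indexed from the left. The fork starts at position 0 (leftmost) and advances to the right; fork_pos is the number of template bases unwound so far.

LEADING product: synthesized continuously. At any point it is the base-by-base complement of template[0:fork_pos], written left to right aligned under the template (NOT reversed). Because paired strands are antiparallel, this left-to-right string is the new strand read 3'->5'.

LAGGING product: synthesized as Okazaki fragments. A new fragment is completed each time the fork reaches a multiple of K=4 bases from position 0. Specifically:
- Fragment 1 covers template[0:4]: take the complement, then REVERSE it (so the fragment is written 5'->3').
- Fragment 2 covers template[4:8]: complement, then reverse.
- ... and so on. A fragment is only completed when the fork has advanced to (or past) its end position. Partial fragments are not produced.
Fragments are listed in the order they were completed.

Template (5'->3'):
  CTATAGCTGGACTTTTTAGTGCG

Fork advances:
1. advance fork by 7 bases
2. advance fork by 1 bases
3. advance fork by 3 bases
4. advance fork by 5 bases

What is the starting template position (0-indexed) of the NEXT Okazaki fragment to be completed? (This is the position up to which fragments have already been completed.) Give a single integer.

Step 1: advance 7 -> fork_pos = 0 + 7 = 7. Reached multiple(s) of 4: 4 -> fragment 1 completed (1 total).
Step 2: advance 1 -> fork_pos = 7 + 1 = 8. Reached multiple(s) of 4: 8 -> fragment 2 completed (2 total).
Step 3: advance 3 -> fork_pos = 8 + 3 = 11. Next multiple of 4 is 12 (not reached); still 2 fragment(s).
Step 4: advance 5 -> fork_pos = 11 + 5 = 16. Reached multiple(s) of 4: 12, 16 -> fragments 3-4 completed (4 total).
4 fragment(s) completed, covering template[0:16] (4 x 4 = 16). The next fragment, fragment 5, covers template[16:20], so it starts at position 16.

Answer: 16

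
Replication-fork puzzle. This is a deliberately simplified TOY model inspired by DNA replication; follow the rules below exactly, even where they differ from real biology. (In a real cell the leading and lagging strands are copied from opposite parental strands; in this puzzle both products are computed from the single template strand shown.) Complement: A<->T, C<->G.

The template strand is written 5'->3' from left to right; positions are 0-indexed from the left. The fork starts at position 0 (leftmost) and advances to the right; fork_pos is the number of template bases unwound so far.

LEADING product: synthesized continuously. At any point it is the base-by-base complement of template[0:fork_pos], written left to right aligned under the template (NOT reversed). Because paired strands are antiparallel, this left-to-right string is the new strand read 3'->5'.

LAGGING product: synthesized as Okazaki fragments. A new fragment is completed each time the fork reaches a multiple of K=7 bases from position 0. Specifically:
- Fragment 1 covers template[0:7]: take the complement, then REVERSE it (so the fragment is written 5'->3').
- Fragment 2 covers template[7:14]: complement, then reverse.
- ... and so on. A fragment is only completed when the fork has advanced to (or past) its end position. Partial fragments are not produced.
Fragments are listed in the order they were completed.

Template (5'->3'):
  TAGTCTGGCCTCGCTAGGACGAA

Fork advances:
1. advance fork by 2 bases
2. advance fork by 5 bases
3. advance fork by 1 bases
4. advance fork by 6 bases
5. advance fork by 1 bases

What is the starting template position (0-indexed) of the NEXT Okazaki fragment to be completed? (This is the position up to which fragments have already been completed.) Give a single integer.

Step 1: advance 2 -> fork_pos = 0 + 2 = 2. Next multiple of 7 is 7 (not reached); still 0 fragment(s).
Step 2: advance 5 -> fork_pos = 2 + 5 = 7. Reached multiple(s) of 7: 7 -> fragment 1 completed (1 total).
Step 3: advance 1 -> fork_pos = 7 + 1 = 8. Next multiple of 7 is 14 (not reached); still 1 fragment(s).
Step 4: advance 6 -> fork_pos = 8 + 6 = 14. Reached multiple(s) of 7: 14 -> fragment 2 completed (2 total).
Step 5: advance 1 -> fork_pos = 14 + 1 = 15. Next multiple of 7 is 21 (not reached); still 2 fragment(s).
2 fragment(s) completed, covering template[0:14] (2 x 7 = 14). The next fragment, fragment 3, covers template[14:21], so it starts at position 14.

Answer: 14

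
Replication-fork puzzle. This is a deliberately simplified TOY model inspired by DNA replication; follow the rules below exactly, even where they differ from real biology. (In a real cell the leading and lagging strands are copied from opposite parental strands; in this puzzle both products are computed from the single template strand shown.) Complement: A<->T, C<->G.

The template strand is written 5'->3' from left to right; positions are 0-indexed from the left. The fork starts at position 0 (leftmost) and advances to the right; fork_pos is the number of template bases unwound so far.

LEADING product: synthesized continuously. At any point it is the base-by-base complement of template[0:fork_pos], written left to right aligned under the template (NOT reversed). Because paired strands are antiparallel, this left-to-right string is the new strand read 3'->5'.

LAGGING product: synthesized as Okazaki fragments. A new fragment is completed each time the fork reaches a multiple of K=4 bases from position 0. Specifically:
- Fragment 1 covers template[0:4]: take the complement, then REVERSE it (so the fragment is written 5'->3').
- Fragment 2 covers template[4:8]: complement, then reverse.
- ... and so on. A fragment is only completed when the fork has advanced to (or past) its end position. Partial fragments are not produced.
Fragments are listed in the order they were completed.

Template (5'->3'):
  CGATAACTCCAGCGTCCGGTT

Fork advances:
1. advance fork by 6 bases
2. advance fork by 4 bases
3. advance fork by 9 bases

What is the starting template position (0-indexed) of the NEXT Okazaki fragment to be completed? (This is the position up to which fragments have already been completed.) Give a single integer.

Step 1: advance 6 -> fork_pos = 0 + 6 = 6. Reached multiple(s) of 4: 4 -> fragment 1 completed (1 total).
Step 2: advance 4 -> fork_pos = 6 + 4 = 10. Reached multiple(s) of 4: 8 -> fragment 2 completed (2 total).
Step 3: advance 9 -> fork_pos = 10 + 9 = 19. Reached multiple(s) of 4: 12, 16 -> fragments 3-4 completed (4 total).
4 fragment(s) completed, covering template[0:16] (4 x 4 = 16). The next fragment, fragment 5, covers template[16:20], so it starts at position 16.

Answer: 16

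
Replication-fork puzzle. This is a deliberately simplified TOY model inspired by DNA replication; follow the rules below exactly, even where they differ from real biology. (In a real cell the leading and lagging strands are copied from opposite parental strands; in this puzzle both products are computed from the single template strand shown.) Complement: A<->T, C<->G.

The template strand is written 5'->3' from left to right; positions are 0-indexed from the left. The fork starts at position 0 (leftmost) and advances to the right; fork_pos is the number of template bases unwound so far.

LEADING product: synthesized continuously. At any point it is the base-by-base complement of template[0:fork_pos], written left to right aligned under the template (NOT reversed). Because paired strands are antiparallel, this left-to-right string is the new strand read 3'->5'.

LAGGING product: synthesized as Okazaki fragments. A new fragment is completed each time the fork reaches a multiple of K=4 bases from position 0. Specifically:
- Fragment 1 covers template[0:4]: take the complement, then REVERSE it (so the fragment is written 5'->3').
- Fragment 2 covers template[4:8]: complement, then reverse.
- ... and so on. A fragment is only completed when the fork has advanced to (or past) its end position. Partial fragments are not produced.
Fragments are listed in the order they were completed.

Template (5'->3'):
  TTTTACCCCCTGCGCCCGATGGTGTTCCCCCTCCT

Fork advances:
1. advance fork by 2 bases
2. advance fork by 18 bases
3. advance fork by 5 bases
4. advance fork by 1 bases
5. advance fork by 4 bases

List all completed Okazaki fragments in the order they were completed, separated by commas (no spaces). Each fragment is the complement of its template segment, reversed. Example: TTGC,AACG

Step 1: advance 2 -> fork_pos = 0 + 2 = 2. Next multiple of 4 is 4 (not reached); still 0 fragment(s).
Step 2: advance 18 -> fork_pos = 2 + 18 = 20. Reached multiple(s) of 4: 4, 8, 12, 16, 20 -> fragments 1-5 completed (5 total).
Step 3: advance 5 -> fork_pos = 20 + 5 = 25. Reached multiple(s) of 4: 24 -> fragment 6 completed (6 total).
Step 4: advance 1 -> fork_pos = 25 + 1 = 26. Next multiple of 4 is 28 (not reached); still 6 fragment(s).
Step 5: advance 4 -> fork_pos = 26 + 4 = 30. Reached multiple(s) of 4: 28 -> fragment 7 completed (7 total).
Final fork_pos = 30, so 7 fragment(s) are complete. Build each: template segment -> complement -> reverse.
Fragment 1: template[0:4] = TTTT -> complement AAAA -> reversed AAAA
Fragment 2: template[4:8] = ACCC -> complement TGGG -> reversed GGGT
Fragment 3: template[8:12] = CCTG -> complement GGAC -> reversed CAGG
Fragment 4: template[12:16] = CGCC -> complement GCGG -> reversed GGCG
Fragment 5: template[16:20] = CGAT -> complement GCTA -> reversed ATCG
Fragment 6: template[20:24] = GGTG -> complement CCAC -> reversed CACC
Fragment 7: template[24:28] = TTCC -> complement AAGG -> reversed GGAA

Answer: AAAA,GGGT,CAGG,GGCG,ATCG,CACC,GGAA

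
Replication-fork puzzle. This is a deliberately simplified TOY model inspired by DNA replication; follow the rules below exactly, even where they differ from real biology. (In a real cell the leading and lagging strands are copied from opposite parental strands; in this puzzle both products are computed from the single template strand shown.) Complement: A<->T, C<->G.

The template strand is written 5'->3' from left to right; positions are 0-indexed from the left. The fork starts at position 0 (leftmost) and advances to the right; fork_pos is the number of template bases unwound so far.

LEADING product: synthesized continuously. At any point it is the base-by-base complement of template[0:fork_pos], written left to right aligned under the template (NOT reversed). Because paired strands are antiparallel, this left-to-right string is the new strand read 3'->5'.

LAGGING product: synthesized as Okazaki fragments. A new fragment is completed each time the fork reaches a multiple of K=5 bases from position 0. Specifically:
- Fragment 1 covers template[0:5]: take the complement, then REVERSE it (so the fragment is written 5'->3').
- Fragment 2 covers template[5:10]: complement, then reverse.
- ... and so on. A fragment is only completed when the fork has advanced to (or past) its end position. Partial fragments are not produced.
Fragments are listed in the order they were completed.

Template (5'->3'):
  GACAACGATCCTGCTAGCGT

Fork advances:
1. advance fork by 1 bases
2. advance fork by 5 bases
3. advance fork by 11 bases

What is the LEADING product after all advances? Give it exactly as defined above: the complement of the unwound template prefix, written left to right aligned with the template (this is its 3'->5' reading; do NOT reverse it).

Answer: CTGTTGCTAGGACGATC

Derivation:
Step 1: advance 1 -> fork_pos = 0 + 1 = 1.
Step 2: advance 5 -> fork_pos = 1 + 5 = 6.
Step 3: advance 11 -> fork_pos = 6 + 11 = 17.
Unwound prefix: template[0:17] = GACAACGATCCTGCTAG
Complement it base by base (A<->T, C<->G), keeping left-to-right order:
  [0:5] GACAA -> CTGTT
  [5:10] CGATC -> GCTAG
  [10:15] CTGCT -> GACGA
  [15:17] AG -> TC
Concatenate: CTGTTGCTAGGACGATC (length 17; written aligned with the template, i.e. 3'->5').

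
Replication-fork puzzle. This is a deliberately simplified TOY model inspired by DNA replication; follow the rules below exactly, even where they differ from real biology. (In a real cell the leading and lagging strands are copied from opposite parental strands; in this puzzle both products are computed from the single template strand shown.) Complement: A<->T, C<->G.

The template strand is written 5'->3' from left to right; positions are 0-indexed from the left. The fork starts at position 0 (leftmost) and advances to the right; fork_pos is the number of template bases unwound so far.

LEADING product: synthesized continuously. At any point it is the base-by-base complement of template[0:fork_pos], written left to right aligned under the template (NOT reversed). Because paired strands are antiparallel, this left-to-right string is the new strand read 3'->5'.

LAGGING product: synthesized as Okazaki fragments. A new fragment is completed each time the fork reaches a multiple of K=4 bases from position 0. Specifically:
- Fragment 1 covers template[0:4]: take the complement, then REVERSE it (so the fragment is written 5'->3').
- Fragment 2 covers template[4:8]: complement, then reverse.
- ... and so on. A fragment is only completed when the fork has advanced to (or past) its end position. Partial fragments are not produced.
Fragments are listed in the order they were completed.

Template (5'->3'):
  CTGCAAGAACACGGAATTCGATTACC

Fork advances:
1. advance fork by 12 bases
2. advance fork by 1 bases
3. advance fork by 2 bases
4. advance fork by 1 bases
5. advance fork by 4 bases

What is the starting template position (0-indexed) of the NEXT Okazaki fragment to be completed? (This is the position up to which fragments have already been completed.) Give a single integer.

Step 1: advance 12 -> fork_pos = 0 + 12 = 12. Reached multiple(s) of 4: 4, 8, 12 -> fragments 1-3 completed (3 total).
Step 2: advance 1 -> fork_pos = 12 + 1 = 13. Next multiple of 4 is 16 (not reached); still 3 fragment(s).
Step 3: advance 2 -> fork_pos = 13 + 2 = 15. Next multiple of 4 is 16 (not reached); still 3 fragment(s).
Step 4: advance 1 -> fork_pos = 15 + 1 = 16. Reached multiple(s) of 4: 16 -> fragment 4 completed (4 total).
Step 5: advance 4 -> fork_pos = 16 + 4 = 20. Reached multiple(s) of 4: 20 -> fragment 5 completed (5 total).
5 fragment(s) completed, covering template[0:20] (5 x 4 = 20). The next fragment, fragment 6, covers template[20:24], so it starts at position 20.

Answer: 20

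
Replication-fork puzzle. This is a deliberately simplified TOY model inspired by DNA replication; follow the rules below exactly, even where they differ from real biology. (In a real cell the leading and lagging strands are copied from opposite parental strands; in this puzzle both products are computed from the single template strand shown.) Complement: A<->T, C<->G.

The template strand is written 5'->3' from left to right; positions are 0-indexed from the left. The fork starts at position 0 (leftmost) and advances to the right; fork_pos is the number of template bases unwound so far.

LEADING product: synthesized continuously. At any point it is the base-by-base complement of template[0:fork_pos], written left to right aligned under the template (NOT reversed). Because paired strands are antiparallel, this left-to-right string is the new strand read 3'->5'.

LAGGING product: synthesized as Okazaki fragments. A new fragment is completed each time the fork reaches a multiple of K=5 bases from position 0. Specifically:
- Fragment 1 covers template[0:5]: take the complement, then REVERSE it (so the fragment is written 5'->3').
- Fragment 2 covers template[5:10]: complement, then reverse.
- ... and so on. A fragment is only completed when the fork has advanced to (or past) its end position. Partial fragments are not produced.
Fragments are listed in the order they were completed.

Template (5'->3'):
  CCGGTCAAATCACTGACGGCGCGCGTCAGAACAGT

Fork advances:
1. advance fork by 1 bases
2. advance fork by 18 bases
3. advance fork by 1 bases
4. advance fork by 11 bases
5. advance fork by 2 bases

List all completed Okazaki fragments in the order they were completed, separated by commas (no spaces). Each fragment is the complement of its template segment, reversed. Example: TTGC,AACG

Answer: ACCGG,ATTTG,CAGTG,GCCGT,CGCGC,TCTGA

Derivation:
Step 1: advance 1 -> fork_pos = 0 + 1 = 1. Next multiple of 5 is 5 (not reached); still 0 fragment(s).
Step 2: advance 18 -> fork_pos = 1 + 18 = 19. Reached multiple(s) of 5: 5, 10, 15 -> fragments 1-3 completed (3 total).
Step 3: advance 1 -> fork_pos = 19 + 1 = 20. Reached multiple(s) of 5: 20 -> fragment 4 completed (4 total).
Step 4: advance 11 -> fork_pos = 20 + 11 = 31. Reached multiple(s) of 5: 25, 30 -> fragments 5-6 completed (6 total).
Step 5: advance 2 -> fork_pos = 31 + 2 = 33. Next multiple of 5 is 35 (not reached); still 6 fragment(s).
Final fork_pos = 33, so 6 fragment(s) are complete. Build each: template segment -> complement -> reverse.
Fragment 1: template[0:5] = CCGGT -> complement GGCCA -> reversed ACCGG
Fragment 2: template[5:10] = CAAAT -> complement GTTTA -> reversed ATTTG
Fragment 3: template[10:15] = CACTG -> complement GTGAC -> reversed CAGTG
Fragment 4: template[15:20] = ACGGC -> complement TGCCG -> reversed GCCGT
Fragment 5: template[20:25] = GCGCG -> complement CGCGC -> reversed CGCGC
Fragment 6: template[25:30] = TCAGA -> complement AGTCT -> reversed TCTGA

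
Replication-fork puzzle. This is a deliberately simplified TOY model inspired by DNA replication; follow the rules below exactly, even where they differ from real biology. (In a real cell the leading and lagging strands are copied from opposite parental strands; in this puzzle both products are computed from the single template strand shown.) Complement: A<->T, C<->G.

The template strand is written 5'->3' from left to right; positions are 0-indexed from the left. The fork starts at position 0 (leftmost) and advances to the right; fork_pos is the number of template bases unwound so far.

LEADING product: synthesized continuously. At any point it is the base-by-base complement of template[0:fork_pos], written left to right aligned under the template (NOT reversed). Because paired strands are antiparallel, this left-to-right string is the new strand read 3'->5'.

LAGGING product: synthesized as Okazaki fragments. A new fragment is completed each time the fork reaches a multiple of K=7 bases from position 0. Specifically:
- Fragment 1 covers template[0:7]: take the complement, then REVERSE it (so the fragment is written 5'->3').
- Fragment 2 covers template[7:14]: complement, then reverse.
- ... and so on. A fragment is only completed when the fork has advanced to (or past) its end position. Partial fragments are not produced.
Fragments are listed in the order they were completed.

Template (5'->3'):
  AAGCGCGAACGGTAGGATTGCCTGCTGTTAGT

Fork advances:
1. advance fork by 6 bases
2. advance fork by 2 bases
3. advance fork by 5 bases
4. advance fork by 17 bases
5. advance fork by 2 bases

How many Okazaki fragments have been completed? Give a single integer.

Step 1: advance 6 -> fork_pos = 0 + 6 = 6. Next multiple of 7 is 7 (not reached); still 0 fragment(s).
Step 2: advance 2 -> fork_pos = 6 + 2 = 8. Reached multiple(s) of 7: 7 -> fragment 1 completed (1 total).
Step 3: advance 5 -> fork_pos = 8 + 5 = 13. Next multiple of 7 is 14 (not reached); still 1 fragment(s).
Step 4: advance 17 -> fork_pos = 13 + 17 = 30. Reached multiple(s) of 7: 14, 21, 28 -> fragments 2-4 completed (4 total).
Step 5: advance 2 -> fork_pos = 30 + 2 = 32. Next multiple of 7 is 35 (not reached); still 4 fragment(s).
Check: final fork_pos = 32; the multiples of 7 that are <= 32 are 7..28 -> 32 // 7 = 4 completed fragment(s).

Answer: 4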